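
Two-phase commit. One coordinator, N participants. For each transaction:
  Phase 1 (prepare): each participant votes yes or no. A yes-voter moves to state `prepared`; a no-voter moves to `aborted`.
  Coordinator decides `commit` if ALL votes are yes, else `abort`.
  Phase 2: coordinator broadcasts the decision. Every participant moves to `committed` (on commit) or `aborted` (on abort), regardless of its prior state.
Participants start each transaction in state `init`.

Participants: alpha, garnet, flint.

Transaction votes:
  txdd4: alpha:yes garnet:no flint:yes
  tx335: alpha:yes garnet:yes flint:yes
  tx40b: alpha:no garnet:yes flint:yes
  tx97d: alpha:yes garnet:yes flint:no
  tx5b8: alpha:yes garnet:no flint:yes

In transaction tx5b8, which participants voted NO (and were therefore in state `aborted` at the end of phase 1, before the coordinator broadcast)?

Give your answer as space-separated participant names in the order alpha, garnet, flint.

Answer: garnet

Derivation:
Txn tx5b8 phase 1: alpha yes -> prepared; garnet no -> aborted; flint yes -> prepared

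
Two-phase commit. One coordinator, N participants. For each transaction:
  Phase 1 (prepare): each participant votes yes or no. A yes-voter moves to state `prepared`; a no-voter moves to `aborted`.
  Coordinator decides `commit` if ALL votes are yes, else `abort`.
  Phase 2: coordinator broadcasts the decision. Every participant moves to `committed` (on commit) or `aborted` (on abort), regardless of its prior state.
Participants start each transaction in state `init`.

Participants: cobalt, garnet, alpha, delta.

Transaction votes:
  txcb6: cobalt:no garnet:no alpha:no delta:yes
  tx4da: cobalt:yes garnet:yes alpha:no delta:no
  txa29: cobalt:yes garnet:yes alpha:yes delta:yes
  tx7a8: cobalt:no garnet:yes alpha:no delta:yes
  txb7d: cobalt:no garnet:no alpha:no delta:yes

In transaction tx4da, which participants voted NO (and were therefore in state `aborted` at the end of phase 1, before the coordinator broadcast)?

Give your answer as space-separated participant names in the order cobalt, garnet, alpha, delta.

Txn tx4da phase 1: cobalt yes -> prepared; garnet yes -> prepared; alpha no -> aborted; delta no -> aborted

Answer: alpha delta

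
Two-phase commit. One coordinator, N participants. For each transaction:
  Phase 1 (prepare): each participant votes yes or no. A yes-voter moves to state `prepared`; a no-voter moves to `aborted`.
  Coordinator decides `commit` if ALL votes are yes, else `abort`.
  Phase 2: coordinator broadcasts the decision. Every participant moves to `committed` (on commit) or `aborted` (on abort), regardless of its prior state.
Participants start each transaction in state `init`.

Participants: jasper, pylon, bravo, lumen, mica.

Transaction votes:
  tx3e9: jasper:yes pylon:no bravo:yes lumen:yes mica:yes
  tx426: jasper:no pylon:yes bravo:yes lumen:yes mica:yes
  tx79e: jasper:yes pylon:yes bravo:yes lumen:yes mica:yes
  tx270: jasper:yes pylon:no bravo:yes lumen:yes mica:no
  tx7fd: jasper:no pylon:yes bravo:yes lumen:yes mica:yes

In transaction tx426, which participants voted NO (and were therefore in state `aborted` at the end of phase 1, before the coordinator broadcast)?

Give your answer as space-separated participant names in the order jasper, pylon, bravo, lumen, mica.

Txn tx426 phase 1: jasper no -> aborted; pylon yes -> prepared; bravo yes -> prepared; lumen yes -> prepared; mica yes -> prepared

Answer: jasper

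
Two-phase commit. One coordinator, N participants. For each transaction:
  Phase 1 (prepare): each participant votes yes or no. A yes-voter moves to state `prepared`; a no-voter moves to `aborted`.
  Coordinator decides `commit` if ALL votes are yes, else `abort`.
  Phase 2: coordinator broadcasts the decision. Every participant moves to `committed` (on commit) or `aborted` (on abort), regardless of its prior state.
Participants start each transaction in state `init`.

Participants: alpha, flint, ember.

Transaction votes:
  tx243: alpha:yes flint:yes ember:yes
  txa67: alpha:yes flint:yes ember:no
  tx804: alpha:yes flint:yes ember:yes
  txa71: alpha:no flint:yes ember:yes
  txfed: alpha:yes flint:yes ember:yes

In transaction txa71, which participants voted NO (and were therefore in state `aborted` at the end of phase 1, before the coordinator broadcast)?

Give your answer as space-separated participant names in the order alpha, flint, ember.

Txn txa71 phase 1: alpha no -> aborted; flint yes -> prepared; ember yes -> prepared

Answer: alpha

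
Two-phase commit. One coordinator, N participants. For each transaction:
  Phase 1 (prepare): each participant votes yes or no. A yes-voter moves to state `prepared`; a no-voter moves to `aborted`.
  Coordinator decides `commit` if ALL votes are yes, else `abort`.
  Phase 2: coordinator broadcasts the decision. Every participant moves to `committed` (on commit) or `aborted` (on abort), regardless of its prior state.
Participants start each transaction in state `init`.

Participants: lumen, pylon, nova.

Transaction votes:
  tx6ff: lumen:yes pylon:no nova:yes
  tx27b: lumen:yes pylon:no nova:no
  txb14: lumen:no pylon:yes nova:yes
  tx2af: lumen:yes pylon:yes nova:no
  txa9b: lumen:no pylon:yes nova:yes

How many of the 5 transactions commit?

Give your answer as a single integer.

tx6ff: no from pylon -> abort (commits=0)
tx27b: no from pylon, nova -> abort (commits=0)
txb14: no from lumen -> abort (commits=0)
tx2af: no from nova -> abort (commits=0)
txa9b: no from lumen -> abort (commits=0)

Answer: 0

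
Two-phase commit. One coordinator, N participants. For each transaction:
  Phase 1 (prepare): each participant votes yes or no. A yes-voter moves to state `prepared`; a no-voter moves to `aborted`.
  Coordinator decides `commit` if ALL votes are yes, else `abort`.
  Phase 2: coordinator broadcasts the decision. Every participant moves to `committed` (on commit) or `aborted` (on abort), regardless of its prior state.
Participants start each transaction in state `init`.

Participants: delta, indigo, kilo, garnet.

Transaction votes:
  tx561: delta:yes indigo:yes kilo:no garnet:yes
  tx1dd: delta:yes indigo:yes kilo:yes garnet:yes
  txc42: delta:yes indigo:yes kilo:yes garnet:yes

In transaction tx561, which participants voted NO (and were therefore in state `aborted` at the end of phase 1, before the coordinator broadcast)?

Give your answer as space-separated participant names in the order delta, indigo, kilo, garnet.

Answer: kilo

Derivation:
Txn tx561 phase 1: delta yes -> prepared; indigo yes -> prepared; kilo no -> aborted; garnet yes -> prepared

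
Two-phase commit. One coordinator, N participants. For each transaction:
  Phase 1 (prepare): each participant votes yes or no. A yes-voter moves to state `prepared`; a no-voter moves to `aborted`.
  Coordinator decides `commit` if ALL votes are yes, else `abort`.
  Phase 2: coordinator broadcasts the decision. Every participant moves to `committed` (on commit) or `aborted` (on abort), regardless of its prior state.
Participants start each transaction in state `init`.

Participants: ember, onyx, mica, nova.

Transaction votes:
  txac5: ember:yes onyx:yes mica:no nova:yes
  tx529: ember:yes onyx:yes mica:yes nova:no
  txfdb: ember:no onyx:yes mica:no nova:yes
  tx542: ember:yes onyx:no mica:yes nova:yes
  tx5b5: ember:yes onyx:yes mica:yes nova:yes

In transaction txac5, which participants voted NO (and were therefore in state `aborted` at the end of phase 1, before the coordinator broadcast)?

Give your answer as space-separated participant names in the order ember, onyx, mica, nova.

Txn txac5 phase 1: ember yes -> prepared; onyx yes -> prepared; mica no -> aborted; nova yes -> prepared

Answer: mica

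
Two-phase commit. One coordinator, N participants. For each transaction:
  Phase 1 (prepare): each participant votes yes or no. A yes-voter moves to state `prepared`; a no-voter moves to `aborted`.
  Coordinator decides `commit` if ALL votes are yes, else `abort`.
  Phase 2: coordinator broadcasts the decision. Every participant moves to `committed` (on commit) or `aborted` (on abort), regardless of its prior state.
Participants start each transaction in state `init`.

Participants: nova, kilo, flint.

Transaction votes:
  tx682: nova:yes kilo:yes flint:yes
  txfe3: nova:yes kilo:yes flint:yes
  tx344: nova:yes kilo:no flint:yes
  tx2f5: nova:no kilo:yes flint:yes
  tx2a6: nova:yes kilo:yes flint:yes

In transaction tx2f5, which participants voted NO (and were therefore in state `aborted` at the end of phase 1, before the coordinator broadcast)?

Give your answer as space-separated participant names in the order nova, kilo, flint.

Txn tx2f5 phase 1: nova no -> aborted; kilo yes -> prepared; flint yes -> prepared

Answer: nova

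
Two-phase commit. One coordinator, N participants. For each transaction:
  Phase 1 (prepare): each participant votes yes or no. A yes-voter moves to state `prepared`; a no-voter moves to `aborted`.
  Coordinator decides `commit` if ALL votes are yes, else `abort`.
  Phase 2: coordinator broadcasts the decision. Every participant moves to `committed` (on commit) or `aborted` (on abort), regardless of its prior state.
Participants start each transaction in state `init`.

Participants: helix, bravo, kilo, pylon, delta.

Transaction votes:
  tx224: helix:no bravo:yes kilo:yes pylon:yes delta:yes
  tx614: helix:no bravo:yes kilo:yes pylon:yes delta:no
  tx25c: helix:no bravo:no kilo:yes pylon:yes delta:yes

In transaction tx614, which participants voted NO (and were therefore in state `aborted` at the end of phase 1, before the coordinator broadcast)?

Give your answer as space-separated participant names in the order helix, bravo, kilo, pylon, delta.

Txn tx614 phase 1: helix no -> aborted; bravo yes -> prepared; kilo yes -> prepared; pylon yes -> prepared; delta no -> aborted

Answer: helix delta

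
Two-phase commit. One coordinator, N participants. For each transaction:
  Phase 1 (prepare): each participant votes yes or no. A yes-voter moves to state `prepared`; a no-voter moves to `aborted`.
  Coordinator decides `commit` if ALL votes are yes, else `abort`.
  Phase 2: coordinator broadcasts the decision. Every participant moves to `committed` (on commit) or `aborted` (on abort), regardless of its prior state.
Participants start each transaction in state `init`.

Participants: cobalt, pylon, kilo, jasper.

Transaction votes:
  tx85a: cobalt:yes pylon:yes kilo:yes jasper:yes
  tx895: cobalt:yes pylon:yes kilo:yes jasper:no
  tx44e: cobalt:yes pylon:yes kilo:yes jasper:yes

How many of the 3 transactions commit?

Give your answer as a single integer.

Answer: 2

Derivation:
tx85a: all yes -> commit (commits=1)
tx895: no from jasper -> abort (commits=1)
tx44e: all yes -> commit (commits=2)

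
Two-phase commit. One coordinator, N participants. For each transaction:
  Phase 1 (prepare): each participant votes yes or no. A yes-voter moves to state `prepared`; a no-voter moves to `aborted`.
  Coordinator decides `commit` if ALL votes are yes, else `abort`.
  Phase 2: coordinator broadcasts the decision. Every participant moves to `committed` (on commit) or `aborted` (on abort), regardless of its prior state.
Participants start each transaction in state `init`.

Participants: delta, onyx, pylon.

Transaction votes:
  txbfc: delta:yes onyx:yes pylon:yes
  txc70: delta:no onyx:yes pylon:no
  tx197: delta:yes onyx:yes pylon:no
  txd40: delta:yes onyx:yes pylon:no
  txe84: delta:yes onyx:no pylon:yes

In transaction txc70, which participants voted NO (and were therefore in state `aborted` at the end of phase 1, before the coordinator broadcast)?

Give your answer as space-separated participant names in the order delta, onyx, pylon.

Txn txc70 phase 1: delta no -> aborted; onyx yes -> prepared; pylon no -> aborted

Answer: delta pylon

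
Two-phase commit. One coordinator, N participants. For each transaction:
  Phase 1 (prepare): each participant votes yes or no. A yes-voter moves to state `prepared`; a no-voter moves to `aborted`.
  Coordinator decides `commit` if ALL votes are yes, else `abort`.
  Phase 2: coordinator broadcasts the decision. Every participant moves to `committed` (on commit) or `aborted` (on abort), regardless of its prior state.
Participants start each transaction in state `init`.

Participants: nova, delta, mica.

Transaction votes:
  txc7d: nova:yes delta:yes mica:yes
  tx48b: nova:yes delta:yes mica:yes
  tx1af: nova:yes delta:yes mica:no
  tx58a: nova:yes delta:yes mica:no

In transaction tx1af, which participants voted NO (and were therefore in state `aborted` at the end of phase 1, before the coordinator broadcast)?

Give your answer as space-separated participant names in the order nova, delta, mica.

Answer: mica

Derivation:
Txn tx1af phase 1: nova yes -> prepared; delta yes -> prepared; mica no -> aborted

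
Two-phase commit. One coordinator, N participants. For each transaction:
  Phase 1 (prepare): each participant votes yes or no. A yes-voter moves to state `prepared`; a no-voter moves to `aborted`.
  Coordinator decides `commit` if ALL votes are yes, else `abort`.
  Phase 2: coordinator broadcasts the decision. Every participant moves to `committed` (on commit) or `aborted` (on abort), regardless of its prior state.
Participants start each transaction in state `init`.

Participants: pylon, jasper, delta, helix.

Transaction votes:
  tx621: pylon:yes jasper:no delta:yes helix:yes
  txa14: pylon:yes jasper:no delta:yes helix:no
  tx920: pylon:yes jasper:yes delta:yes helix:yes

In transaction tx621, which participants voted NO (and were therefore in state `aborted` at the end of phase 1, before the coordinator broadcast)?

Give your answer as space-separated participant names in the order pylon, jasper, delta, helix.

Txn tx621 phase 1: pylon yes -> prepared; jasper no -> aborted; delta yes -> prepared; helix yes -> prepared

Answer: jasper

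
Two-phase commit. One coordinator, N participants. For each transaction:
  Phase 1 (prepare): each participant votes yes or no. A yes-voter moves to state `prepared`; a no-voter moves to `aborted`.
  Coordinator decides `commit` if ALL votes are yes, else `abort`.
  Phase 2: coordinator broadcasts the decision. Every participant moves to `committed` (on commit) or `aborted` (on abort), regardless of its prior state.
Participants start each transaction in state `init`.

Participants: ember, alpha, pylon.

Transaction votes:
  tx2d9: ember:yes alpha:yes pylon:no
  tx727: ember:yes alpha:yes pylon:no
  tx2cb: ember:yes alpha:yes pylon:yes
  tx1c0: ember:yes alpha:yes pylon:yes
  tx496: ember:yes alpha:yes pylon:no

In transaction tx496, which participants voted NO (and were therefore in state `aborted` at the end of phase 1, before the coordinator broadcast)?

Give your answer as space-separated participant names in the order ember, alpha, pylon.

Txn tx496 phase 1: ember yes -> prepared; alpha yes -> prepared; pylon no -> aborted

Answer: pylon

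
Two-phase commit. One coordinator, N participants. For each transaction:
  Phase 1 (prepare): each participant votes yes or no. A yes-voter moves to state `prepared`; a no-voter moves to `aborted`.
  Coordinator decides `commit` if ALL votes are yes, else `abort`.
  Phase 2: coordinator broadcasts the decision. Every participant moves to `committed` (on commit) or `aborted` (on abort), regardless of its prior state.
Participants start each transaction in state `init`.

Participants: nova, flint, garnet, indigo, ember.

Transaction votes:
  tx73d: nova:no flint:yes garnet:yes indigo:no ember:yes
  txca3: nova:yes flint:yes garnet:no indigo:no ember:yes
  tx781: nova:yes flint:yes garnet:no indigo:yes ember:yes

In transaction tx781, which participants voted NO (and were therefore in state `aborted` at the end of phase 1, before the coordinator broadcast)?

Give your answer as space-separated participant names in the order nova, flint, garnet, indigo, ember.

Txn tx781 phase 1: nova yes -> prepared; flint yes -> prepared; garnet no -> aborted; indigo yes -> prepared; ember yes -> prepared

Answer: garnet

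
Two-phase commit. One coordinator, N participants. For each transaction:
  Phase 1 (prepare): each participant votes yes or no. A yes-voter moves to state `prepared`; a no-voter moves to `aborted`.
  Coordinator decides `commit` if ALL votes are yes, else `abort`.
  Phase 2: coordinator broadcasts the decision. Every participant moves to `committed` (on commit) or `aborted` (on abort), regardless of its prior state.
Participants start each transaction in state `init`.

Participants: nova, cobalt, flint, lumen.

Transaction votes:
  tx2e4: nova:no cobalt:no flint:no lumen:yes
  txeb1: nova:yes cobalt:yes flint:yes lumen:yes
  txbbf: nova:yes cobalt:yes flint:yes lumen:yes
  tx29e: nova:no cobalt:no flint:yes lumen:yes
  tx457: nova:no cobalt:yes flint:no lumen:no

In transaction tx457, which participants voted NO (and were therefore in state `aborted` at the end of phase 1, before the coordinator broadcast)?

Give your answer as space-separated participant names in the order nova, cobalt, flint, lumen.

Txn tx457 phase 1: nova no -> aborted; cobalt yes -> prepared; flint no -> aborted; lumen no -> aborted

Answer: nova flint lumen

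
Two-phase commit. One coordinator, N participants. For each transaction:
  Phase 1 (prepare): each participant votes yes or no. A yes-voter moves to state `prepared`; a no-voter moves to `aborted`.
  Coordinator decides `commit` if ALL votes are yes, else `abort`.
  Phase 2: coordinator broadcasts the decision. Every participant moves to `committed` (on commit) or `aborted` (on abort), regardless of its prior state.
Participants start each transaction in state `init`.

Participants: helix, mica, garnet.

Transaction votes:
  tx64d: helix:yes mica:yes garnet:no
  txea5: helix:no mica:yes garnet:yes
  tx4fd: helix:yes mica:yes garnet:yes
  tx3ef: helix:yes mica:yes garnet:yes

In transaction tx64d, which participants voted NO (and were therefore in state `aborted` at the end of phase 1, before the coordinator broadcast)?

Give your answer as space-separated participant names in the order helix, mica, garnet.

Txn tx64d phase 1: helix yes -> prepared; mica yes -> prepared; garnet no -> aborted

Answer: garnet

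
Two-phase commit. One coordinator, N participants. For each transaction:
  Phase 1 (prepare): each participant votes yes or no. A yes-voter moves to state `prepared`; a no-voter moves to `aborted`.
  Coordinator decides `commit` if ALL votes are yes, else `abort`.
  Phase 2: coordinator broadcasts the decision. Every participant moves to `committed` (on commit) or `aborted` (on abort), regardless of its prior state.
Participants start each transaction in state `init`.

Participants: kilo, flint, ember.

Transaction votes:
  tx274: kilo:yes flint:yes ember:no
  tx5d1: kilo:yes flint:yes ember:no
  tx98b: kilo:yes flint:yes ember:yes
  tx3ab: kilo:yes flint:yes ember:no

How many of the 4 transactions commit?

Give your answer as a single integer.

Answer: 1

Derivation:
tx274: no from ember -> abort (commits=0)
tx5d1: no from ember -> abort (commits=0)
tx98b: all yes -> commit (commits=1)
tx3ab: no from ember -> abort (commits=1)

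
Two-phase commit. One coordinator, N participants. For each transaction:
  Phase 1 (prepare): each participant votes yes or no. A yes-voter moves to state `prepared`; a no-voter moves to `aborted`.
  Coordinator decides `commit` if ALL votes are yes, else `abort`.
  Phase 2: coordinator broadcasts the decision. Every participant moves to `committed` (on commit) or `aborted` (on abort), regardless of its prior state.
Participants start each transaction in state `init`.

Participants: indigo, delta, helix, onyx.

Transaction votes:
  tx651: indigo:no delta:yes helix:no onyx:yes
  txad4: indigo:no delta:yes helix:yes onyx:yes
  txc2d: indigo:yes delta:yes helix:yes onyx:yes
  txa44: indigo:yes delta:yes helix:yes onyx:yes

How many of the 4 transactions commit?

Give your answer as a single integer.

tx651: no from indigo, helix -> abort (commits=0)
txad4: no from indigo -> abort (commits=0)
txc2d: all yes -> commit (commits=1)
txa44: all yes -> commit (commits=2)

Answer: 2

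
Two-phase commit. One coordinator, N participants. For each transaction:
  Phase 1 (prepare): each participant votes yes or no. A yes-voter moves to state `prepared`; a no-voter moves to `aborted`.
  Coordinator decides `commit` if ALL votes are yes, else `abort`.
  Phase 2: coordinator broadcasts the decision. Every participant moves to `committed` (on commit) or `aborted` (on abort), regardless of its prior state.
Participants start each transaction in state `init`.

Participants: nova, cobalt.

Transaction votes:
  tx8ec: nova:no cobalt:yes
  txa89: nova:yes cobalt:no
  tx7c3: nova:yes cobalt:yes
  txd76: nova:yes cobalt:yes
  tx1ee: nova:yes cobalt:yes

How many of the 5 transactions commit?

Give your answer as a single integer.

Answer: 3

Derivation:
tx8ec: no from nova -> abort (commits=0)
txa89: no from cobalt -> abort (commits=0)
tx7c3: all yes -> commit (commits=1)
txd76: all yes -> commit (commits=2)
tx1ee: all yes -> commit (commits=3)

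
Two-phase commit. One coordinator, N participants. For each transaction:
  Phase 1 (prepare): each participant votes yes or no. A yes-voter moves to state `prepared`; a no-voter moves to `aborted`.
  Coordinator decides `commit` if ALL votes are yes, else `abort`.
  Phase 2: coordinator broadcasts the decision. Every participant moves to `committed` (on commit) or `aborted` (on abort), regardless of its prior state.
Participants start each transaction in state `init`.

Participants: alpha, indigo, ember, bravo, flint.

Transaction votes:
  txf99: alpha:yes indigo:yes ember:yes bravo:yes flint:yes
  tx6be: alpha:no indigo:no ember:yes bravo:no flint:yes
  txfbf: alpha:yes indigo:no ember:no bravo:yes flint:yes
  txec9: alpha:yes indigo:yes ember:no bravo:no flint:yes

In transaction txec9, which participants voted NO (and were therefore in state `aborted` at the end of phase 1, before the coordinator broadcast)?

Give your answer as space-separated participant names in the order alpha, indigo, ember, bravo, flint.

Txn txec9 phase 1: alpha yes -> prepared; indigo yes -> prepared; ember no -> aborted; bravo no -> aborted; flint yes -> prepared

Answer: ember bravo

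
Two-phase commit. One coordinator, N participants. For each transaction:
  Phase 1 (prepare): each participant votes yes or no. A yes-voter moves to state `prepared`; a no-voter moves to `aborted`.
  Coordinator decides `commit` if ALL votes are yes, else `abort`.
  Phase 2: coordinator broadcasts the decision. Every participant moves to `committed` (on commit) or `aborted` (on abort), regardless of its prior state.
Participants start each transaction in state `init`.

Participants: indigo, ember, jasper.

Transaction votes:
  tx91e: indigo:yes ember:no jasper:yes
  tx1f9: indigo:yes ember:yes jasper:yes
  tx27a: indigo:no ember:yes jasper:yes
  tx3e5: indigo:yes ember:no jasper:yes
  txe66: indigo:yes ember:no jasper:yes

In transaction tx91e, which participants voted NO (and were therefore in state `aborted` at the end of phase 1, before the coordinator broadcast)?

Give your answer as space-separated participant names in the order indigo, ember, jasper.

Txn tx91e phase 1: indigo yes -> prepared; ember no -> aborted; jasper yes -> prepared

Answer: ember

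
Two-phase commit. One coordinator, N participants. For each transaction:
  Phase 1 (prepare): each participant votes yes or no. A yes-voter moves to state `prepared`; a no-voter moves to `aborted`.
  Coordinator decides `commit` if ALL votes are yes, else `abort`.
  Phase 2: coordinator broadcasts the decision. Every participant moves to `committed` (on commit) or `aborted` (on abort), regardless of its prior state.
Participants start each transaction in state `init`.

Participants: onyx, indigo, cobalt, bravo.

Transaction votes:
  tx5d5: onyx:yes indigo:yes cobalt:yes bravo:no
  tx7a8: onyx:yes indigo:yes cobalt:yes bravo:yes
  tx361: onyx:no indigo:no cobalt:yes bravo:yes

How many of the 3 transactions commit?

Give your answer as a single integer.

tx5d5: no from bravo -> abort (commits=0)
tx7a8: all yes -> commit (commits=1)
tx361: no from onyx, indigo -> abort (commits=1)

Answer: 1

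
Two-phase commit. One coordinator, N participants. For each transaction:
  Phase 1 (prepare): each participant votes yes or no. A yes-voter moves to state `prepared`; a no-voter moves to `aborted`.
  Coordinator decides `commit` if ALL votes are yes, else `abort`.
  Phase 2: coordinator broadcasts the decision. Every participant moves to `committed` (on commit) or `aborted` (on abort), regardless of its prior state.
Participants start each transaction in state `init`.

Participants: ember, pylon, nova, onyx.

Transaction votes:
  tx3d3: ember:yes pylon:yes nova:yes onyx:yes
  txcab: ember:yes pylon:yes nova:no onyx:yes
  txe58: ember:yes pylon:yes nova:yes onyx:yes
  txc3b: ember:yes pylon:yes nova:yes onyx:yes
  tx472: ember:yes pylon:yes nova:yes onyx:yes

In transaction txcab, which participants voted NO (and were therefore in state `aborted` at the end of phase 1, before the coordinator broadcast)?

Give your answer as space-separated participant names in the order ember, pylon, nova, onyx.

Txn txcab phase 1: ember yes -> prepared; pylon yes -> prepared; nova no -> aborted; onyx yes -> prepared

Answer: nova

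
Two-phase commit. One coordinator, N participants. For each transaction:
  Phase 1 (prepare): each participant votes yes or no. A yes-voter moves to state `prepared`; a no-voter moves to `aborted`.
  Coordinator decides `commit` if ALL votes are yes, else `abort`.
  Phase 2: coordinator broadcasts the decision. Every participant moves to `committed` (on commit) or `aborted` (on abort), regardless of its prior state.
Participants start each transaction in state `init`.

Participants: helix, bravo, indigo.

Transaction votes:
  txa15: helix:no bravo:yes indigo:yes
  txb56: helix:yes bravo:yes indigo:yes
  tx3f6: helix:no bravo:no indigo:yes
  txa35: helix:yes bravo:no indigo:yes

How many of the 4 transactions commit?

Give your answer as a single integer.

Answer: 1

Derivation:
txa15: no from helix -> abort (commits=0)
txb56: all yes -> commit (commits=1)
tx3f6: no from helix, bravo -> abort (commits=1)
txa35: no from bravo -> abort (commits=1)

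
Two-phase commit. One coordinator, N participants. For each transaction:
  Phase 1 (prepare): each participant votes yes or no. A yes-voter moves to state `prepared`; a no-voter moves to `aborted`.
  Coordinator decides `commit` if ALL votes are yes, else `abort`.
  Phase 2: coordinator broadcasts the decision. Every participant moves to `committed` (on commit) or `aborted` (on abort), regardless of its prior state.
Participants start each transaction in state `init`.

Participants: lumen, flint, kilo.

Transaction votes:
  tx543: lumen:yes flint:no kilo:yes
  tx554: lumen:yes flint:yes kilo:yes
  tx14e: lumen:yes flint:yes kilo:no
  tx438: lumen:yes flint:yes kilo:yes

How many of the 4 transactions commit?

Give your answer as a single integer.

tx543: no from flint -> abort (commits=0)
tx554: all yes -> commit (commits=1)
tx14e: no from kilo -> abort (commits=1)
tx438: all yes -> commit (commits=2)

Answer: 2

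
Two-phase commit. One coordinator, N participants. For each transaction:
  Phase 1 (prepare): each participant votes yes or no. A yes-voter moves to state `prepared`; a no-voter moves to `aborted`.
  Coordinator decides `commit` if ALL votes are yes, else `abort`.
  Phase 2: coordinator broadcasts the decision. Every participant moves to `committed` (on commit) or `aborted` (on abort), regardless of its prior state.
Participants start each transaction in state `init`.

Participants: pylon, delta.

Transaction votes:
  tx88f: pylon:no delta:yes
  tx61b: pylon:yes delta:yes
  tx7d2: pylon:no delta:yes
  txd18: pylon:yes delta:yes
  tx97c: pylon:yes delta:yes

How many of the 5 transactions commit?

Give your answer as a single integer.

Answer: 3

Derivation:
tx88f: no from pylon -> abort (commits=0)
tx61b: all yes -> commit (commits=1)
tx7d2: no from pylon -> abort (commits=1)
txd18: all yes -> commit (commits=2)
tx97c: all yes -> commit (commits=3)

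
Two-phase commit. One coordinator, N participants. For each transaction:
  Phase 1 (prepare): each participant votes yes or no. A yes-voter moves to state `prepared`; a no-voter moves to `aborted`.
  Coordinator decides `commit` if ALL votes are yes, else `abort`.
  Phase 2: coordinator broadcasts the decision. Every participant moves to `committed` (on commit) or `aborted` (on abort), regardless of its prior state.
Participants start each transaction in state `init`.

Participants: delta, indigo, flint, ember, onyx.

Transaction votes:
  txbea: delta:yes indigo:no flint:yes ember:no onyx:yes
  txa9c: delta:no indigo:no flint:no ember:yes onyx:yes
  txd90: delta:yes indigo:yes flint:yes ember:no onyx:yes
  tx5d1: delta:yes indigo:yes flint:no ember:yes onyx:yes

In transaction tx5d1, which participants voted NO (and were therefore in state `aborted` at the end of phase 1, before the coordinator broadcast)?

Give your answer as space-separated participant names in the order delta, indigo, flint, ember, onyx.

Answer: flint

Derivation:
Txn tx5d1 phase 1: delta yes -> prepared; indigo yes -> prepared; flint no -> aborted; ember yes -> prepared; onyx yes -> prepared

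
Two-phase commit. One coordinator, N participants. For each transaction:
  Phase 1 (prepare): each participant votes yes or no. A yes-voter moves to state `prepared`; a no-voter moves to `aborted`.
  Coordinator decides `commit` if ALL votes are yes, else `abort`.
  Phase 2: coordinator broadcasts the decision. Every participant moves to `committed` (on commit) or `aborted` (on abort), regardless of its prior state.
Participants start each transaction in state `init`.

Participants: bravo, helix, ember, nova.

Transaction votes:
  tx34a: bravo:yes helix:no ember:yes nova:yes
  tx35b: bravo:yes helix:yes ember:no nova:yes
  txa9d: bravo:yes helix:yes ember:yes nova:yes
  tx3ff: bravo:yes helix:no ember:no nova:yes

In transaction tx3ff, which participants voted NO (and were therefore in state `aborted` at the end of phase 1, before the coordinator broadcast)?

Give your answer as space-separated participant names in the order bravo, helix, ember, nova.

Answer: helix ember

Derivation:
Txn tx3ff phase 1: bravo yes -> prepared; helix no -> aborted; ember no -> aborted; nova yes -> prepared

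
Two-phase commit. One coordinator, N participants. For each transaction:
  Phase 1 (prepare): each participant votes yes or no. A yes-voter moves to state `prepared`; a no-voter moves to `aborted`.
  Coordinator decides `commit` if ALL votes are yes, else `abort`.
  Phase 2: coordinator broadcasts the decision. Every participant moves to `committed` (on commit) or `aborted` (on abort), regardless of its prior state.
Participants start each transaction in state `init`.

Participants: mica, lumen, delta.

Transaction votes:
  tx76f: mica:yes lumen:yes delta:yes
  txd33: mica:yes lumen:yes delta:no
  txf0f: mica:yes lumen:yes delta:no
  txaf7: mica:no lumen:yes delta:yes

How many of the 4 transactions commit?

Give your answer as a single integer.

Answer: 1

Derivation:
tx76f: all yes -> commit (commits=1)
txd33: no from delta -> abort (commits=1)
txf0f: no from delta -> abort (commits=1)
txaf7: no from mica -> abort (commits=1)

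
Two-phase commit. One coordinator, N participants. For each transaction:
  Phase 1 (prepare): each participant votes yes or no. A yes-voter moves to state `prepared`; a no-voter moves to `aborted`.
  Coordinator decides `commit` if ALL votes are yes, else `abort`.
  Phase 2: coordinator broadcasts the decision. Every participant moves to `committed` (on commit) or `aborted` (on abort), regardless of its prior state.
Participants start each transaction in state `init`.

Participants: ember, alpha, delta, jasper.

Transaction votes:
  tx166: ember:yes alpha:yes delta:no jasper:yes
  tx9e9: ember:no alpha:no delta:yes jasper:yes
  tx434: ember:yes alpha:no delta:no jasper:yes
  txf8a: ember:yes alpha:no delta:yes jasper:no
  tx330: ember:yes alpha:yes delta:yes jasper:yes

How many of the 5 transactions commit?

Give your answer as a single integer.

tx166: no from delta -> abort (commits=0)
tx9e9: no from ember, alpha -> abort (commits=0)
tx434: no from alpha, delta -> abort (commits=0)
txf8a: no from alpha, jasper -> abort (commits=0)
tx330: all yes -> commit (commits=1)

Answer: 1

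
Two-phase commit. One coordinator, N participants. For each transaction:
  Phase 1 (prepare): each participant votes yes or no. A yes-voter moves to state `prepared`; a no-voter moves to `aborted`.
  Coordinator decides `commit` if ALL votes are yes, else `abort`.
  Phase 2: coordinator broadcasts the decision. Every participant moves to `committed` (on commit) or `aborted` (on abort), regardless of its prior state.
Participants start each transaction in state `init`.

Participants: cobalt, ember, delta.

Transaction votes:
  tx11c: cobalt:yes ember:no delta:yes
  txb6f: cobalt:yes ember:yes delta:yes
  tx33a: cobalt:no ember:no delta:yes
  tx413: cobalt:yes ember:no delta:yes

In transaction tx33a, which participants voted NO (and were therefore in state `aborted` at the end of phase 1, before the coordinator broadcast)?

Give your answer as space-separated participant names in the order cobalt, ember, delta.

Txn tx33a phase 1: cobalt no -> aborted; ember no -> aborted; delta yes -> prepared

Answer: cobalt ember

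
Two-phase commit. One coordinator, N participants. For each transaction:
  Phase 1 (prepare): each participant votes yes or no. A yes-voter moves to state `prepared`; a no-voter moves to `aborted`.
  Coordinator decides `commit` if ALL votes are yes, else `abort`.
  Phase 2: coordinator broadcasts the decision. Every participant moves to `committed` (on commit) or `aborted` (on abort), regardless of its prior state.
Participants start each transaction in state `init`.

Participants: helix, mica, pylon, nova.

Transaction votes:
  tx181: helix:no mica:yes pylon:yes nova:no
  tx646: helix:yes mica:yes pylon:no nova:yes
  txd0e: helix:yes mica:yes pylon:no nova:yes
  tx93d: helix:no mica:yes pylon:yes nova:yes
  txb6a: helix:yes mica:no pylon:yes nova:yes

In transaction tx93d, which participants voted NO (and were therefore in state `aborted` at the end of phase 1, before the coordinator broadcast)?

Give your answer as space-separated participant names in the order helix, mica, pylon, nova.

Txn tx93d phase 1: helix no -> aborted; mica yes -> prepared; pylon yes -> prepared; nova yes -> prepared

Answer: helix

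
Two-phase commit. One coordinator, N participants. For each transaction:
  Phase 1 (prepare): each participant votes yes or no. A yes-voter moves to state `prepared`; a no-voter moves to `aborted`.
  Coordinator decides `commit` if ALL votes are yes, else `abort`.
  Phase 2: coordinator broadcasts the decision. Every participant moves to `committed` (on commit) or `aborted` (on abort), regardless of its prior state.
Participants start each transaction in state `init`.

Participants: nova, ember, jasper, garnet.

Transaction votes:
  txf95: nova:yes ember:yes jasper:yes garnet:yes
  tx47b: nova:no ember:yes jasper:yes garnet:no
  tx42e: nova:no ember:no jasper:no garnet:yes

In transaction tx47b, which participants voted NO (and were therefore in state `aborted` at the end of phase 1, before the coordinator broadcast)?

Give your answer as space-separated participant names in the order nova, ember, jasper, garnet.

Txn tx47b phase 1: nova no -> aborted; ember yes -> prepared; jasper yes -> prepared; garnet no -> aborted

Answer: nova garnet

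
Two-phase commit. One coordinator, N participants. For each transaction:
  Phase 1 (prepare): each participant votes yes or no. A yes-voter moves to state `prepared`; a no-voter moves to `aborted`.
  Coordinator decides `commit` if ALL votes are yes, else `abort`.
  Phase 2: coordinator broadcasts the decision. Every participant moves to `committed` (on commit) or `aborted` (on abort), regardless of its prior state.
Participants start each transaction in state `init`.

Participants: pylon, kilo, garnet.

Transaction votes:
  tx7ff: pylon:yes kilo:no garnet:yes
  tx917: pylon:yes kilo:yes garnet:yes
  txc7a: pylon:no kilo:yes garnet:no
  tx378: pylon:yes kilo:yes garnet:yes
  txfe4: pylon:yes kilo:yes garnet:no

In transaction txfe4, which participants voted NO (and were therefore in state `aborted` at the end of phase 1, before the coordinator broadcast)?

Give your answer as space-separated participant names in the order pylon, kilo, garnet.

Answer: garnet

Derivation:
Txn txfe4 phase 1: pylon yes -> prepared; kilo yes -> prepared; garnet no -> aborted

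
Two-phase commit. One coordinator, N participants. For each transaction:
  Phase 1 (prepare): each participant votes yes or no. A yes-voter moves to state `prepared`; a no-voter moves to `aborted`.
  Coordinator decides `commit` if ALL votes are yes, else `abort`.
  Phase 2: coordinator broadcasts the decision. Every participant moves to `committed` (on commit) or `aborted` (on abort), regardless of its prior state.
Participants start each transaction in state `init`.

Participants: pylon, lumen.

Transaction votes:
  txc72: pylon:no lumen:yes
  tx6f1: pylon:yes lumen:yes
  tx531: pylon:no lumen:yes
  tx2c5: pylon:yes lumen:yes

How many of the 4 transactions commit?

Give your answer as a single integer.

txc72: no from pylon -> abort (commits=0)
tx6f1: all yes -> commit (commits=1)
tx531: no from pylon -> abort (commits=1)
tx2c5: all yes -> commit (commits=2)

Answer: 2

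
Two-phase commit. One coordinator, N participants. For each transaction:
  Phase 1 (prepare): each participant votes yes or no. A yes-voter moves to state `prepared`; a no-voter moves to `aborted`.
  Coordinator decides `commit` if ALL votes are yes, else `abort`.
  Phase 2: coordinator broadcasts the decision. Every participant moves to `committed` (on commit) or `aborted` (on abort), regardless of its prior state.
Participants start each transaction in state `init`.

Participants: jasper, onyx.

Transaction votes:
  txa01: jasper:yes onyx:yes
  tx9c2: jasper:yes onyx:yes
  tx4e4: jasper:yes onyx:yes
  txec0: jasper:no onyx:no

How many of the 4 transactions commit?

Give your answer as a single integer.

txa01: all yes -> commit (commits=1)
tx9c2: all yes -> commit (commits=2)
tx4e4: all yes -> commit (commits=3)
txec0: no from jasper, onyx -> abort (commits=3)

Answer: 3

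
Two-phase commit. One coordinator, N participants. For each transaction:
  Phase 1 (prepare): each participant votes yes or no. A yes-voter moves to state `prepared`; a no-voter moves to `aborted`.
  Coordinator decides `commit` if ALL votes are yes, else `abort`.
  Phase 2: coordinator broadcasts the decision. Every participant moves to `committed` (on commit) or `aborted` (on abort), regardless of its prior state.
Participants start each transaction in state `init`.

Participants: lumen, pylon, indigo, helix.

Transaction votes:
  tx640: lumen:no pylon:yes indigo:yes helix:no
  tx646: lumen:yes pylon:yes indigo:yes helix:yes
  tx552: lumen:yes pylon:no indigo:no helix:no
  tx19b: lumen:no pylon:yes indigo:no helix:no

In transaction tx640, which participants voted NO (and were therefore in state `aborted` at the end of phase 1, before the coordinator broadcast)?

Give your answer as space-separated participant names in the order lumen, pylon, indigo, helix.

Txn tx640 phase 1: lumen no -> aborted; pylon yes -> prepared; indigo yes -> prepared; helix no -> aborted

Answer: lumen helix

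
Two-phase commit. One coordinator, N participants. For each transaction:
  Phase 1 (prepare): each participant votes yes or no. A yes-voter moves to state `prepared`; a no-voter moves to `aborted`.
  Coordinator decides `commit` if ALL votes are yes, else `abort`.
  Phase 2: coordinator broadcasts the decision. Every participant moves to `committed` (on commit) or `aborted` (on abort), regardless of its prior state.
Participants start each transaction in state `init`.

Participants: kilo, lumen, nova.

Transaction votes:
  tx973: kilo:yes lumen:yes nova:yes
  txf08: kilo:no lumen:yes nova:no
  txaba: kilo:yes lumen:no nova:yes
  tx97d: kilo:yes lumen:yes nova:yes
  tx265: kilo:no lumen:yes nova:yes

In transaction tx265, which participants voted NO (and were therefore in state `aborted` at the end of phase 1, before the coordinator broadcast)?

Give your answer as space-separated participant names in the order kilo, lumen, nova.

Answer: kilo

Derivation:
Txn tx265 phase 1: kilo no -> aborted; lumen yes -> prepared; nova yes -> prepared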